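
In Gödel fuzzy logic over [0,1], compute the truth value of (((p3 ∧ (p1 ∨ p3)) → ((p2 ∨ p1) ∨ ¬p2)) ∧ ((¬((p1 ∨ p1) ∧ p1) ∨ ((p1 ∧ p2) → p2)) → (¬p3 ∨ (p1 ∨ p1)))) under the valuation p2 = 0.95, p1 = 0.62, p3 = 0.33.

(p1 ∨ p3) = max(0.62, 0.33) = 0.62
(p3 ∧ (p1 ∨ p3)) = min(0.33, 0.62) = 0.33
(p2 ∨ p1) = max(0.95, 0.62) = 0.95
¬p2: Gödel ¬ of 0.95 = 0 (operand ≠ 0)
((p2 ∨ p1) ∨ ¬p2) = max(0.95, 0) = 0.95
((p3 ∧ (p1 ∨ p3)) → ((p2 ∨ p1) ∨ ¬p2)): 0.33 ≤ 0.95, so result = 1
(p1 ∨ p1) = max(0.62, 0.62) = 0.62
((p1 ∨ p1) ∧ p1) = min(0.62, 0.62) = 0.62
¬((p1 ∨ p1) ∧ p1): Gödel ¬ of 0.62 = 0 (operand ≠ 0)
(p1 ∧ p2) = min(0.62, 0.95) = 0.62
((p1 ∧ p2) → p2): 0.62 ≤ 0.95, so result = 1
(¬((p1 ∨ p1) ∧ p1) ∨ ((p1 ∧ p2) → p2)) = max(0, 1) = 1
¬p3: Gödel ¬ of 0.33 = 0 (operand ≠ 0)
(p1 ∨ p1) = max(0.62, 0.62) = 0.62
(¬p3 ∨ (p1 ∨ p1)) = max(0, 0.62) = 0.62
((¬((p1 ∨ p1) ∧ p1) ∨ ((p1 ∧ p2) → p2)) → (¬p3 ∨ (p1 ∨ p1))): 1 > 0.62, so result = 0.62
(((p3 ∧ (p1 ∨ p3)) → ((p2 ∨ p1) ∨ ¬p2)) ∧ ((¬((p1 ∨ p1) ∧ p1) ∨ ((p1 ∧ p2) → p2)) → (¬p3 ∨ (p1 ∨ p1)))) = min(1, 0.62) = 0.62

0.62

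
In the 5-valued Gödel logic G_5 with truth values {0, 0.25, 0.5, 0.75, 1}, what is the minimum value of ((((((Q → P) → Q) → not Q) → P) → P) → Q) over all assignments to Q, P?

0.00

The minimum is attained at Q = 0, P = 0:
  (Q → P): 0 ≤ 0, so result = 1
  ((Q → P) → Q): 1 > 0, so result = 0
  not Q: Gödel ¬ of 0 = 1 (operand is 0)
  (((Q → P) → Q) → not Q): 0 ≤ 1, so result = 1
  ((((Q → P) → Q) → not Q) → P): 1 > 0, so result = 0
  (((((Q → P) → Q) → not Q) → P) → P): 0 ≤ 0, so result = 1
  ((((((Q → P) → Q) → not Q) → P) → P) → Q): 1 > 0, so result = 0
Checking all 25 assignments confirms none give a value below 0.00.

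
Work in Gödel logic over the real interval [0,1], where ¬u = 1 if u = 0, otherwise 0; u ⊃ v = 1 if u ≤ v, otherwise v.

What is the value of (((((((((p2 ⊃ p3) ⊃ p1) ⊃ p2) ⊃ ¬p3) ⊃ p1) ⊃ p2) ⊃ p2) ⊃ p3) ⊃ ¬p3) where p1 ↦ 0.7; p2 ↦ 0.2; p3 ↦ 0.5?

0.00

(p2 ⊃ p3): 0.2 ≤ 0.5, so result = 1
((p2 ⊃ p3) ⊃ p1): 1 > 0.7, so result = 0.7
(((p2 ⊃ p3) ⊃ p1) ⊃ p2): 0.7 > 0.2, so result = 0.2
¬p3: Gödel ¬ of 0.5 = 0 (operand ≠ 0)
((((p2 ⊃ p3) ⊃ p1) ⊃ p2) ⊃ ¬p3): 0.2 > 0, so result = 0
(((((p2 ⊃ p3) ⊃ p1) ⊃ p2) ⊃ ¬p3) ⊃ p1): 0 ≤ 0.7, so result = 1
((((((p2 ⊃ p3) ⊃ p1) ⊃ p2) ⊃ ¬p3) ⊃ p1) ⊃ p2): 1 > 0.2, so result = 0.2
(((((((p2 ⊃ p3) ⊃ p1) ⊃ p2) ⊃ ¬p3) ⊃ p1) ⊃ p2) ⊃ p2): 0.2 ≤ 0.2, so result = 1
((((((((p2 ⊃ p3) ⊃ p1) ⊃ p2) ⊃ ¬p3) ⊃ p1) ⊃ p2) ⊃ p2) ⊃ p3): 1 > 0.5, so result = 0.5
¬p3: Gödel ¬ of 0.5 = 0 (operand ≠ 0)
(((((((((p2 ⊃ p3) ⊃ p1) ⊃ p2) ⊃ ¬p3) ⊃ p1) ⊃ p2) ⊃ p2) ⊃ p3) ⊃ ¬p3): 0.5 > 0, so result = 0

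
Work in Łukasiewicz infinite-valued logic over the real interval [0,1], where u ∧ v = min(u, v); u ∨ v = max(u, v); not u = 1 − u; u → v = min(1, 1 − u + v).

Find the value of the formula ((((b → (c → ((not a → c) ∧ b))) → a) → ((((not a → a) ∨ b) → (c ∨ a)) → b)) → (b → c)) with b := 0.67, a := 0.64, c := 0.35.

not a: Łukasiewicz ¬ gives 1 − 0.64 = 0.36
(not a → c): min(1, 1 − 0.36 + 0.35) = 0.99
((not a → c) ∧ b) = min(0.99, 0.67) = 0.67
(c → ((not a → c) ∧ b)): min(1, 1 − 0.35 + 0.67) = 1
(b → (c → ((not a → c) ∧ b))): min(1, 1 − 0.67 + 1) = 1
((b → (c → ((not a → c) ∧ b))) → a): min(1, 1 − 1 + 0.64) = 0.64
not a: Łukasiewicz ¬ gives 1 − 0.64 = 0.36
(not a → a): min(1, 1 − 0.36 + 0.64) = 1
((not a → a) ∨ b) = max(1, 0.67) = 1
(c ∨ a) = max(0.35, 0.64) = 0.64
(((not a → a) ∨ b) → (c ∨ a)): min(1, 1 − 1 + 0.64) = 0.64
((((not a → a) ∨ b) → (c ∨ a)) → b): min(1, 1 − 0.64 + 0.67) = 1
(((b → (c → ((not a → c) ∧ b))) → a) → ((((not a → a) ∨ b) → (c ∨ a)) → b)): min(1, 1 − 0.64 + 1) = 1
(b → c): min(1, 1 − 0.67 + 0.35) = 0.68
((((b → (c → ((not a → c) ∧ b))) → a) → ((((not a → a) ∨ b) → (c ∨ a)) → b)) → (b → c)): min(1, 1 − 1 + 0.68) = 0.68

0.68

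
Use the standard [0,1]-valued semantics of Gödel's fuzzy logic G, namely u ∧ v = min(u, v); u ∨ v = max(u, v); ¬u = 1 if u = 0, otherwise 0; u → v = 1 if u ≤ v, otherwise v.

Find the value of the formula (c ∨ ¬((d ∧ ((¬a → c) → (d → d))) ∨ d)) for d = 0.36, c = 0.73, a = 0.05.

¬a: Gödel ¬ of 0.05 = 0 (operand ≠ 0)
(¬a → c): 0 ≤ 0.73, so result = 1
(d → d): 0.36 ≤ 0.36, so result = 1
((¬a → c) → (d → d)): 1 ≤ 1, so result = 1
(d ∧ ((¬a → c) → (d → d))) = min(0.36, 1) = 0.36
((d ∧ ((¬a → c) → (d → d))) ∨ d) = max(0.36, 0.36) = 0.36
¬((d ∧ ((¬a → c) → (d → d))) ∨ d): Gödel ¬ of 0.36 = 0 (operand ≠ 0)
(c ∨ ¬((d ∧ ((¬a → c) → (d → d))) ∨ d)) = max(0.73, 0) = 0.73

0.73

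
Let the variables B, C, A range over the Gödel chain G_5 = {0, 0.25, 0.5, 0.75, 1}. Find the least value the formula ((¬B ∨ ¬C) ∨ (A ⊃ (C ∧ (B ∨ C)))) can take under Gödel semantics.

0.25

The minimum is attained at B = 0.25, C = 0.25, A = 0.5:
  ¬B: Gödel ¬ of 0.25 = 0 (operand ≠ 0)
  ¬C: Gödel ¬ of 0.25 = 0 (operand ≠ 0)
  (¬B ∨ ¬C) = max(0, 0) = 0
  (B ∨ C) = max(0.25, 0.25) = 0.25
  (C ∧ (B ∨ C)) = min(0.25, 0.25) = 0.25
  (A ⊃ (C ∧ (B ∨ C))): 0.5 > 0.25, so result = 0.25
  ((¬B ∨ ¬C) ∨ (A ⊃ (C ∧ (B ∨ C)))) = max(0, 0.25) = 0.25
Checking all 125 assignments confirms none give a value below 0.25.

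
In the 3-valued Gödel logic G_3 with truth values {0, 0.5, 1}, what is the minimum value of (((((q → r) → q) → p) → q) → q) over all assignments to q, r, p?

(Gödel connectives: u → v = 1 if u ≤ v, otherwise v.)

0.50

The minimum is attained at q = 0.5, r = 0, p = 0:
  (q → r): 0.5 > 0, so result = 0
  ((q → r) → q): 0 ≤ 0.5, so result = 1
  (((q → r) → q) → p): 1 > 0, so result = 0
  ((((q → r) → q) → p) → q): 0 ≤ 0.5, so result = 1
  (((((q → r) → q) → p) → q) → q): 1 > 0.5, so result = 0.5
Checking all 27 assignments confirms none give a value below 0.50.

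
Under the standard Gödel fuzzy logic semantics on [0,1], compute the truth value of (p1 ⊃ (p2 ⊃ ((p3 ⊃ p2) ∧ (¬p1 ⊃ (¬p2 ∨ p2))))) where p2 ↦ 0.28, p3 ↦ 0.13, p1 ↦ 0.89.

(p3 ⊃ p2): 0.13 ≤ 0.28, so result = 1
¬p1: Gödel ¬ of 0.89 = 0 (operand ≠ 0)
¬p2: Gödel ¬ of 0.28 = 0 (operand ≠ 0)
(¬p2 ∨ p2) = max(0, 0.28) = 0.28
(¬p1 ⊃ (¬p2 ∨ p2)): 0 ≤ 0.28, so result = 1
((p3 ⊃ p2) ∧ (¬p1 ⊃ (¬p2 ∨ p2))) = min(1, 1) = 1
(p2 ⊃ ((p3 ⊃ p2) ∧ (¬p1 ⊃ (¬p2 ∨ p2)))): 0.28 ≤ 1, so result = 1
(p1 ⊃ (p2 ⊃ ((p3 ⊃ p2) ∧ (¬p1 ⊃ (¬p2 ∨ p2))))): 0.89 ≤ 1, so result = 1

1.00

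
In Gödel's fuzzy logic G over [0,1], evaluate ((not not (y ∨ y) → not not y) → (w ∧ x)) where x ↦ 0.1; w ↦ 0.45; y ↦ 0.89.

0.10

(y ∨ y) = max(0.89, 0.89) = 0.89
not (y ∨ y): Gödel ¬ of 0.89 = 0 (operand ≠ 0)
not not (y ∨ y): Gödel ¬ of 0 = 1 (operand is 0)
not y: Gödel ¬ of 0.89 = 0 (operand ≠ 0)
not not y: Gödel ¬ of 0 = 1 (operand is 0)
(not not (y ∨ y) → not not y): 1 ≤ 1, so result = 1
(w ∧ x) = min(0.45, 0.1) = 0.1
((not not (y ∨ y) → not not y) → (w ∧ x)): 1 > 0.1, so result = 0.1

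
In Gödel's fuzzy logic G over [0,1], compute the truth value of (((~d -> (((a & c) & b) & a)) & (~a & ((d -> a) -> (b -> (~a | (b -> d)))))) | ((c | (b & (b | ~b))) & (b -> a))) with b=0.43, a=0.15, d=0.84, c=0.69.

~d: Gödel ¬ of 0.84 = 0 (operand ≠ 0)
(a & c) = min(0.15, 0.69) = 0.15
((a & c) & b) = min(0.15, 0.43) = 0.15
(((a & c) & b) & a) = min(0.15, 0.15) = 0.15
(~d -> (((a & c) & b) & a)): 0 ≤ 0.15, so result = 1
~a: Gödel ¬ of 0.15 = 0 (operand ≠ 0)
(d -> a): 0.84 > 0.15, so result = 0.15
~a: Gödel ¬ of 0.15 = 0 (operand ≠ 0)
(b -> d): 0.43 ≤ 0.84, so result = 1
(~a | (b -> d)) = max(0, 1) = 1
(b -> (~a | (b -> d))): 0.43 ≤ 1, so result = 1
((d -> a) -> (b -> (~a | (b -> d)))): 0.15 ≤ 1, so result = 1
(~a & ((d -> a) -> (b -> (~a | (b -> d))))) = min(0, 1) = 0
((~d -> (((a & c) & b) & a)) & (~a & ((d -> a) -> (b -> (~a | (b -> d)))))) = min(1, 0) = 0
~b: Gödel ¬ of 0.43 = 0 (operand ≠ 0)
(b | ~b) = max(0.43, 0) = 0.43
(b & (b | ~b)) = min(0.43, 0.43) = 0.43
(c | (b & (b | ~b))) = max(0.69, 0.43) = 0.69
(b -> a): 0.43 > 0.15, so result = 0.15
((c | (b & (b | ~b))) & (b -> a)) = min(0.69, 0.15) = 0.15
(((~d -> (((a & c) & b) & a)) & (~a & ((d -> a) -> (b -> (~a | (b -> d)))))) | ((c | (b & (b | ~b))) & (b -> a))) = max(0, 0.15) = 0.15

0.15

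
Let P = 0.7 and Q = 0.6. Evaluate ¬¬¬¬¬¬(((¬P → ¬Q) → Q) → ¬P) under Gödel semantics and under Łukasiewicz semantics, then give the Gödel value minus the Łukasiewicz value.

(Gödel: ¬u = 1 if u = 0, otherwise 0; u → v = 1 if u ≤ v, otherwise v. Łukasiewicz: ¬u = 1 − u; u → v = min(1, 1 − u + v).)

Gödel evaluation:
  ¬P: Gödel ¬ of 0.7 = 0 (operand ≠ 0)
  ¬Q: Gödel ¬ of 0.6 = 0 (operand ≠ 0)
  (¬P → ¬Q): 0 ≤ 0, so result = 1
  ((¬P → ¬Q) → Q): 1 > 0.6, so result = 0.6
  ¬P: Gödel ¬ of 0.7 = 0 (operand ≠ 0)
  (((¬P → ¬Q) → Q) → ¬P): 0.6 > 0, so result = 0
  ¬(((¬P → ¬Q) → Q) → ¬P): Gödel ¬ of 0 = 1 (operand is 0)
  ¬¬(((¬P → ¬Q) → Q) → ¬P): Gödel ¬ of 1 = 0 (operand ≠ 0)
  ¬¬¬(((¬P → ¬Q) → Q) → ¬P): Gödel ¬ of 0 = 1 (operand is 0)
  ¬¬¬¬(((¬P → ¬Q) → Q) → ¬P): Gödel ¬ of 1 = 0 (operand ≠ 0)
  ¬¬¬¬¬(((¬P → ¬Q) → Q) → ¬P): Gödel ¬ of 0 = 1 (operand is 0)
  ¬¬¬¬¬¬(((¬P → ¬Q) → Q) → ¬P): Gödel ¬ of 1 = 0 (operand ≠ 0)
  Gödel value = 0
Łukasiewicz evaluation:
  ¬P: Łukasiewicz ¬ gives 1 − 0.7 = 0.3
  ¬Q: Łukasiewicz ¬ gives 1 − 0.6 = 0.4
  (¬P → ¬Q): min(1, 1 − 0.3 + 0.4) = 1
  ((¬P → ¬Q) → Q): min(1, 1 − 1 + 0.6) = 0.6
  ¬P: Łukasiewicz ¬ gives 1 − 0.7 = 0.3
  (((¬P → ¬Q) → Q) → ¬P): min(1, 1 − 0.6 + 0.3) = 0.7
  ¬(((¬P → ¬Q) → Q) → ¬P): Łukasiewicz ¬ gives 1 − 0.7 = 0.3
  ¬¬(((¬P → ¬Q) → Q) → ¬P): Łukasiewicz ¬ gives 1 − 0.3 = 0.7
  ¬¬¬(((¬P → ¬Q) → Q) → ¬P): Łukasiewicz ¬ gives 1 − 0.7 = 0.3
  ¬¬¬¬(((¬P → ¬Q) → Q) → ¬P): Łukasiewicz ¬ gives 1 − 0.3 = 0.7
  ¬¬¬¬¬(((¬P → ¬Q) → Q) → ¬P): Łukasiewicz ¬ gives 1 − 0.7 = 0.3
  ¬¬¬¬¬¬(((¬P → ¬Q) → Q) → ¬P): Łukasiewicz ¬ gives 1 − 0.3 = 0.7
  Łukasiewicz value = 0.7
Difference: 0 − 0.7 = -0.70

-0.70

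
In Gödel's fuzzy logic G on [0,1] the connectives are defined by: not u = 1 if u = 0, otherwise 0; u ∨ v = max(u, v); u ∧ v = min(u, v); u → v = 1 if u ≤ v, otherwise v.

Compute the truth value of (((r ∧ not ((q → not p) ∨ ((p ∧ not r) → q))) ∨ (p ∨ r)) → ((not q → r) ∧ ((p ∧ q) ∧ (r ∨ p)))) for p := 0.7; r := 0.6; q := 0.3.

not p: Gödel ¬ of 0.7 = 0 (operand ≠ 0)
(q → not p): 0.3 > 0, so result = 0
not r: Gödel ¬ of 0.6 = 0 (operand ≠ 0)
(p ∧ not r) = min(0.7, 0) = 0
((p ∧ not r) → q): 0 ≤ 0.3, so result = 1
((q → not p) ∨ ((p ∧ not r) → q)) = max(0, 1) = 1
not ((q → not p) ∨ ((p ∧ not r) → q)): Gödel ¬ of 1 = 0 (operand ≠ 0)
(r ∧ not ((q → not p) ∨ ((p ∧ not r) → q))) = min(0.6, 0) = 0
(p ∨ r) = max(0.7, 0.6) = 0.7
((r ∧ not ((q → not p) ∨ ((p ∧ not r) → q))) ∨ (p ∨ r)) = max(0, 0.7) = 0.7
not q: Gödel ¬ of 0.3 = 0 (operand ≠ 0)
(not q → r): 0 ≤ 0.6, so result = 1
(p ∧ q) = min(0.7, 0.3) = 0.3
(r ∨ p) = max(0.6, 0.7) = 0.7
((p ∧ q) ∧ (r ∨ p)) = min(0.3, 0.7) = 0.3
((not q → r) ∧ ((p ∧ q) ∧ (r ∨ p))) = min(1, 0.3) = 0.3
(((r ∧ not ((q → not p) ∨ ((p ∧ not r) → q))) ∨ (p ∨ r)) → ((not q → r) ∧ ((p ∧ q) ∧ (r ∨ p)))): 0.7 > 0.3, so result = 0.3

0.30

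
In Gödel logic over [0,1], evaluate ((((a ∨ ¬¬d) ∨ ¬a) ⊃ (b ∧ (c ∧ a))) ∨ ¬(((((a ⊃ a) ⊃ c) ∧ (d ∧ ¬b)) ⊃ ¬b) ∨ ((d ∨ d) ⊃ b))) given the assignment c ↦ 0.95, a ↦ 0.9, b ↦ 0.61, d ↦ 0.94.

0.61

¬d: Gödel ¬ of 0.94 = 0 (operand ≠ 0)
¬¬d: Gödel ¬ of 0 = 1 (operand is 0)
(a ∨ ¬¬d) = max(0.9, 1) = 1
¬a: Gödel ¬ of 0.9 = 0 (operand ≠ 0)
((a ∨ ¬¬d) ∨ ¬a) = max(1, 0) = 1
(c ∧ a) = min(0.95, 0.9) = 0.9
(b ∧ (c ∧ a)) = min(0.61, 0.9) = 0.61
(((a ∨ ¬¬d) ∨ ¬a) ⊃ (b ∧ (c ∧ a))): 1 > 0.61, so result = 0.61
(a ⊃ a): 0.9 ≤ 0.9, so result = 1
((a ⊃ a) ⊃ c): 1 > 0.95, so result = 0.95
¬b: Gödel ¬ of 0.61 = 0 (operand ≠ 0)
(d ∧ ¬b) = min(0.94, 0) = 0
(((a ⊃ a) ⊃ c) ∧ (d ∧ ¬b)) = min(0.95, 0) = 0
¬b: Gödel ¬ of 0.61 = 0 (operand ≠ 0)
((((a ⊃ a) ⊃ c) ∧ (d ∧ ¬b)) ⊃ ¬b): 0 ≤ 0, so result = 1
(d ∨ d) = max(0.94, 0.94) = 0.94
((d ∨ d) ⊃ b): 0.94 > 0.61, so result = 0.61
(((((a ⊃ a) ⊃ c) ∧ (d ∧ ¬b)) ⊃ ¬b) ∨ ((d ∨ d) ⊃ b)) = max(1, 0.61) = 1
¬(((((a ⊃ a) ⊃ c) ∧ (d ∧ ¬b)) ⊃ ¬b) ∨ ((d ∨ d) ⊃ b)): Gödel ¬ of 1 = 0 (operand ≠ 0)
((((a ∨ ¬¬d) ∨ ¬a) ⊃ (b ∧ (c ∧ a))) ∨ ¬(((((a ⊃ a) ⊃ c) ∧ (d ∧ ¬b)) ⊃ ¬b) ∨ ((d ∨ d) ⊃ b))) = max(0.61, 0) = 0.61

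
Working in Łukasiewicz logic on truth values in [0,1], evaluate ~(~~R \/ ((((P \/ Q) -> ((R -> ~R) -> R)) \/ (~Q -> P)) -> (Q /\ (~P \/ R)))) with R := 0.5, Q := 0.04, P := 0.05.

0.50

~R: Łukasiewicz ¬ gives 1 − 0.5 = 0.5
~~R: Łukasiewicz ¬ gives 1 − 0.5 = 0.5
(P \/ Q) = max(0.05, 0.04) = 0.05
~R: Łukasiewicz ¬ gives 1 − 0.5 = 0.5
(R -> ~R): min(1, 1 − 0.5 + 0.5) = 1
((R -> ~R) -> R): min(1, 1 − 1 + 0.5) = 0.5
((P \/ Q) -> ((R -> ~R) -> R)): min(1, 1 − 0.05 + 0.5) = 1
~Q: Łukasiewicz ¬ gives 1 − 0.04 = 0.96
(~Q -> P): min(1, 1 − 0.96 + 0.05) = 0.09
(((P \/ Q) -> ((R -> ~R) -> R)) \/ (~Q -> P)) = max(1, 0.09) = 1
~P: Łukasiewicz ¬ gives 1 − 0.05 = 0.95
(~P \/ R) = max(0.95, 0.5) = 0.95
(Q /\ (~P \/ R)) = min(0.04, 0.95) = 0.04
((((P \/ Q) -> ((R -> ~R) -> R)) \/ (~Q -> P)) -> (Q /\ (~P \/ R))): min(1, 1 − 1 + 0.04) = 0.04
(~~R \/ ((((P \/ Q) -> ((R -> ~R) -> R)) \/ (~Q -> P)) -> (Q /\ (~P \/ R)))) = max(0.5, 0.04) = 0.5
~(~~R \/ ((((P \/ Q) -> ((R -> ~R) -> R)) \/ (~Q -> P)) -> (Q /\ (~P \/ R)))): Łukasiewicz ¬ gives 1 − 0.5 = 0.5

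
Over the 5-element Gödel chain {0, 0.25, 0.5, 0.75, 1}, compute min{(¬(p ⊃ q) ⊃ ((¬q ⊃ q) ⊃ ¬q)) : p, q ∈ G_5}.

1.00

Every assignment gives 1. For instance at p = 0, q = 0:
  (p ⊃ q): 0 ≤ 0, so result = 1
  ¬(p ⊃ q): Gödel ¬ of 1 = 0 (operand ≠ 0)
  ¬q: Gödel ¬ of 0 = 1 (operand is 0)
  (¬q ⊃ q): 1 > 0, so result = 0
  ¬q: Gödel ¬ of 0 = 1 (operand is 0)
  ((¬q ⊃ q) ⊃ ¬q): 0 ≤ 1, so result = 1
  (¬(p ⊃ q) ⊃ ((¬q ⊃ q) ⊃ ¬q)): 0 ≤ 1, so result = 1
All 25 assignments give value 1 — the formula is a G_5-tautology.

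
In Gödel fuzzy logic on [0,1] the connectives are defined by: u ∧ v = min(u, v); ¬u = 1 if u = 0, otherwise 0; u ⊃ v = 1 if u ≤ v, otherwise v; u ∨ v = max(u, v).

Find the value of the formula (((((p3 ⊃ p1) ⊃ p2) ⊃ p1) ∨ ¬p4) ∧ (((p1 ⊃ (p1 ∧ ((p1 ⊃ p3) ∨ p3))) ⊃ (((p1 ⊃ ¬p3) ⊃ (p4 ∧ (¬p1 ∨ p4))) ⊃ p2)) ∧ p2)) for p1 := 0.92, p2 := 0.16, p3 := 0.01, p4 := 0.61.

(p3 ⊃ p1): 0.01 ≤ 0.92, so result = 1
((p3 ⊃ p1) ⊃ p2): 1 > 0.16, so result = 0.16
(((p3 ⊃ p1) ⊃ p2) ⊃ p1): 0.16 ≤ 0.92, so result = 1
¬p4: Gödel ¬ of 0.61 = 0 (operand ≠ 0)
((((p3 ⊃ p1) ⊃ p2) ⊃ p1) ∨ ¬p4) = max(1, 0) = 1
(p1 ⊃ p3): 0.92 > 0.01, so result = 0.01
((p1 ⊃ p3) ∨ p3) = max(0.01, 0.01) = 0.01
(p1 ∧ ((p1 ⊃ p3) ∨ p3)) = min(0.92, 0.01) = 0.01
(p1 ⊃ (p1 ∧ ((p1 ⊃ p3) ∨ p3))): 0.92 > 0.01, so result = 0.01
¬p3: Gödel ¬ of 0.01 = 0 (operand ≠ 0)
(p1 ⊃ ¬p3): 0.92 > 0, so result = 0
¬p1: Gödel ¬ of 0.92 = 0 (operand ≠ 0)
(¬p1 ∨ p4) = max(0, 0.61) = 0.61
(p4 ∧ (¬p1 ∨ p4)) = min(0.61, 0.61) = 0.61
((p1 ⊃ ¬p3) ⊃ (p4 ∧ (¬p1 ∨ p4))): 0 ≤ 0.61, so result = 1
(((p1 ⊃ ¬p3) ⊃ (p4 ∧ (¬p1 ∨ p4))) ⊃ p2): 1 > 0.16, so result = 0.16
((p1 ⊃ (p1 ∧ ((p1 ⊃ p3) ∨ p3))) ⊃ (((p1 ⊃ ¬p3) ⊃ (p4 ∧ (¬p1 ∨ p4))) ⊃ p2)): 0.01 ≤ 0.16, so result = 1
(((p1 ⊃ (p1 ∧ ((p1 ⊃ p3) ∨ p3))) ⊃ (((p1 ⊃ ¬p3) ⊃ (p4 ∧ (¬p1 ∨ p4))) ⊃ p2)) ∧ p2) = min(1, 0.16) = 0.16
(((((p3 ⊃ p1) ⊃ p2) ⊃ p1) ∨ ¬p4) ∧ (((p1 ⊃ (p1 ∧ ((p1 ⊃ p3) ∨ p3))) ⊃ (((p1 ⊃ ¬p3) ⊃ (p4 ∧ (¬p1 ∨ p4))) ⊃ p2)) ∧ p2)) = min(1, 0.16) = 0.16

0.16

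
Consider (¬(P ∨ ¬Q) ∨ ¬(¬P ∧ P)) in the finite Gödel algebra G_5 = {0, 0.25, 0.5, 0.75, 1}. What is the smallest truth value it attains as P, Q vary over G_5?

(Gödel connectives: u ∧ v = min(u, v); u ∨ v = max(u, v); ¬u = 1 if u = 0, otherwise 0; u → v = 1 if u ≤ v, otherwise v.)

Every assignment gives 1. For instance at P = 0, Q = 0:
  ¬Q: Gödel ¬ of 0 = 1 (operand is 0)
  (P ∨ ¬Q) = max(0, 1) = 1
  ¬(P ∨ ¬Q): Gödel ¬ of 1 = 0 (operand ≠ 0)
  ¬P: Gödel ¬ of 0 = 1 (operand is 0)
  (¬P ∧ P) = min(1, 0) = 0
  ¬(¬P ∧ P): Gödel ¬ of 0 = 1 (operand is 0)
  (¬(P ∨ ¬Q) ∨ ¬(¬P ∧ P)) = max(0, 1) = 1
All 25 assignments give value 1 — the formula is a G_5-tautology.

1.00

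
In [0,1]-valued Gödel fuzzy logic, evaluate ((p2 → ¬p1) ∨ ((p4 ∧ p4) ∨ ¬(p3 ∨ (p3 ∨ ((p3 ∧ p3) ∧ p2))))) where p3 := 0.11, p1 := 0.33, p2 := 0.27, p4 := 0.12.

¬p1: Gödel ¬ of 0.33 = 0 (operand ≠ 0)
(p2 → ¬p1): 0.27 > 0, so result = 0
(p4 ∧ p4) = min(0.12, 0.12) = 0.12
(p3 ∧ p3) = min(0.11, 0.11) = 0.11
((p3 ∧ p3) ∧ p2) = min(0.11, 0.27) = 0.11
(p3 ∨ ((p3 ∧ p3) ∧ p2)) = max(0.11, 0.11) = 0.11
(p3 ∨ (p3 ∨ ((p3 ∧ p3) ∧ p2))) = max(0.11, 0.11) = 0.11
¬(p3 ∨ (p3 ∨ ((p3 ∧ p3) ∧ p2))): Gödel ¬ of 0.11 = 0 (operand ≠ 0)
((p4 ∧ p4) ∨ ¬(p3 ∨ (p3 ∨ ((p3 ∧ p3) ∧ p2)))) = max(0.12, 0) = 0.12
((p2 → ¬p1) ∨ ((p4 ∧ p4) ∨ ¬(p3 ∨ (p3 ∨ ((p3 ∧ p3) ∧ p2))))) = max(0, 0.12) = 0.12

0.12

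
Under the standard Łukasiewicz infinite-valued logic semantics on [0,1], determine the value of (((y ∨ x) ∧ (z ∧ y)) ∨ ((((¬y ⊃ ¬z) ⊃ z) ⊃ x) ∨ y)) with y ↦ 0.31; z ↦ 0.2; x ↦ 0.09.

(y ∨ x) = max(0.31, 0.09) = 0.31
(z ∧ y) = min(0.2, 0.31) = 0.2
((y ∨ x) ∧ (z ∧ y)) = min(0.31, 0.2) = 0.2
¬y: Łukasiewicz ¬ gives 1 − 0.31 = 0.69
¬z: Łukasiewicz ¬ gives 1 − 0.2 = 0.8
(¬y ⊃ ¬z): min(1, 1 − 0.69 + 0.8) = 1
((¬y ⊃ ¬z) ⊃ z): min(1, 1 − 1 + 0.2) = 0.2
(((¬y ⊃ ¬z) ⊃ z) ⊃ x): min(1, 1 − 0.2 + 0.09) = 0.89
((((¬y ⊃ ¬z) ⊃ z) ⊃ x) ∨ y) = max(0.89, 0.31) = 0.89
(((y ∨ x) ∧ (z ∧ y)) ∨ ((((¬y ⊃ ¬z) ⊃ z) ⊃ x) ∨ y)) = max(0.2, 0.89) = 0.89

0.89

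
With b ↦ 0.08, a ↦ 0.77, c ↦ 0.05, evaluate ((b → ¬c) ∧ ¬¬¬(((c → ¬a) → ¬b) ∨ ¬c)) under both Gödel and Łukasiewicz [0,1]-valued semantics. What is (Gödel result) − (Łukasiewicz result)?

-0.05

Gödel evaluation:
  ¬c: Gödel ¬ of 0.05 = 0 (operand ≠ 0)
  (b → ¬c): 0.08 > 0, so result = 0
  ¬a: Gödel ¬ of 0.77 = 0 (operand ≠ 0)
  (c → ¬a): 0.05 > 0, so result = 0
  ¬b: Gödel ¬ of 0.08 = 0 (operand ≠ 0)
  ((c → ¬a) → ¬b): 0 ≤ 0, so result = 1
  ¬c: Gödel ¬ of 0.05 = 0 (operand ≠ 0)
  (((c → ¬a) → ¬b) ∨ ¬c) = max(1, 0) = 1
  ¬(((c → ¬a) → ¬b) ∨ ¬c): Gödel ¬ of 1 = 0 (operand ≠ 0)
  ¬¬(((c → ¬a) → ¬b) ∨ ¬c): Gödel ¬ of 0 = 1 (operand is 0)
  ¬¬¬(((c → ¬a) → ¬b) ∨ ¬c): Gödel ¬ of 1 = 0 (operand ≠ 0)
  ((b → ¬c) ∧ ¬¬¬(((c → ¬a) → ¬b) ∨ ¬c)) = min(0, 0) = 0
  Gödel value = 0
Łukasiewicz evaluation:
  ¬c: Łukasiewicz ¬ gives 1 − 0.05 = 0.95
  (b → ¬c): min(1, 1 − 0.08 + 0.95) = 1
  ¬a: Łukasiewicz ¬ gives 1 − 0.77 = 0.23
  (c → ¬a): min(1, 1 − 0.05 + 0.23) = 1
  ¬b: Łukasiewicz ¬ gives 1 − 0.08 = 0.92
  ((c → ¬a) → ¬b): min(1, 1 − 1 + 0.92) = 0.92
  ¬c: Łukasiewicz ¬ gives 1 − 0.05 = 0.95
  (((c → ¬a) → ¬b) ∨ ¬c) = max(0.92, 0.95) = 0.95
  ¬(((c → ¬a) → ¬b) ∨ ¬c): Łukasiewicz ¬ gives 1 − 0.95 = 0.05
  ¬¬(((c → ¬a) → ¬b) ∨ ¬c): Łukasiewicz ¬ gives 1 − 0.05 = 0.95
  ¬¬¬(((c → ¬a) → ¬b) ∨ ¬c): Łukasiewicz ¬ gives 1 − 0.95 = 0.05
  ((b → ¬c) ∧ ¬¬¬(((c → ¬a) → ¬b) ∨ ¬c)) = min(1, 0.05) = 0.05
  Łukasiewicz value = 0.05
Difference: 0 − 0.05 = -0.05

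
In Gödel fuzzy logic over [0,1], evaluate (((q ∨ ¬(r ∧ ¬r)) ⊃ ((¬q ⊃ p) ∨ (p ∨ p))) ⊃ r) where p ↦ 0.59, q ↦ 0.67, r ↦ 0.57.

0.57

¬r: Gödel ¬ of 0.57 = 0 (operand ≠ 0)
(r ∧ ¬r) = min(0.57, 0) = 0
¬(r ∧ ¬r): Gödel ¬ of 0 = 1 (operand is 0)
(q ∨ ¬(r ∧ ¬r)) = max(0.67, 1) = 1
¬q: Gödel ¬ of 0.67 = 0 (operand ≠ 0)
(¬q ⊃ p): 0 ≤ 0.59, so result = 1
(p ∨ p) = max(0.59, 0.59) = 0.59
((¬q ⊃ p) ∨ (p ∨ p)) = max(1, 0.59) = 1
((q ∨ ¬(r ∧ ¬r)) ⊃ ((¬q ⊃ p) ∨ (p ∨ p))): 1 ≤ 1, so result = 1
(((q ∨ ¬(r ∧ ¬r)) ⊃ ((¬q ⊃ p) ∨ (p ∨ p))) ⊃ r): 1 > 0.57, so result = 0.57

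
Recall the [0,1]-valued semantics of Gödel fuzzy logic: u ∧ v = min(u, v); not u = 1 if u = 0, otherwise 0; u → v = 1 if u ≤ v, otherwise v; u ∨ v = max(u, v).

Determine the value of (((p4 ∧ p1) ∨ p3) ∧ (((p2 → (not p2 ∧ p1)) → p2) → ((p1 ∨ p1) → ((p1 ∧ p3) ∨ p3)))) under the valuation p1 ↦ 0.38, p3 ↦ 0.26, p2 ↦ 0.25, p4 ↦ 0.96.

0.26

(p4 ∧ p1) = min(0.96, 0.38) = 0.38
((p4 ∧ p1) ∨ p3) = max(0.38, 0.26) = 0.38
not p2: Gödel ¬ of 0.25 = 0 (operand ≠ 0)
(not p2 ∧ p1) = min(0, 0.38) = 0
(p2 → (not p2 ∧ p1)): 0.25 > 0, so result = 0
((p2 → (not p2 ∧ p1)) → p2): 0 ≤ 0.25, so result = 1
(p1 ∨ p1) = max(0.38, 0.38) = 0.38
(p1 ∧ p3) = min(0.38, 0.26) = 0.26
((p1 ∧ p3) ∨ p3) = max(0.26, 0.26) = 0.26
((p1 ∨ p1) → ((p1 ∧ p3) ∨ p3)): 0.38 > 0.26, so result = 0.26
(((p2 → (not p2 ∧ p1)) → p2) → ((p1 ∨ p1) → ((p1 ∧ p3) ∨ p3))): 1 > 0.26, so result = 0.26
(((p4 ∧ p1) ∨ p3) ∧ (((p2 → (not p2 ∧ p1)) → p2) → ((p1 ∨ p1) → ((p1 ∧ p3) ∨ p3)))) = min(0.38, 0.26) = 0.26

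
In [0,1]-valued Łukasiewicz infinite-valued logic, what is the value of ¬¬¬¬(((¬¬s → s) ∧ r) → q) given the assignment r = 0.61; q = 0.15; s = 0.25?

¬s: Łukasiewicz ¬ gives 1 − 0.25 = 0.75
¬¬s: Łukasiewicz ¬ gives 1 − 0.75 = 0.25
(¬¬s → s): min(1, 1 − 0.25 + 0.25) = 1
((¬¬s → s) ∧ r) = min(1, 0.61) = 0.61
(((¬¬s → s) ∧ r) → q): min(1, 1 − 0.61 + 0.15) = 0.54
¬(((¬¬s → s) ∧ r) → q): Łukasiewicz ¬ gives 1 − 0.54 = 0.46
¬¬(((¬¬s → s) ∧ r) → q): Łukasiewicz ¬ gives 1 − 0.46 = 0.54
¬¬¬(((¬¬s → s) ∧ r) → q): Łukasiewicz ¬ gives 1 − 0.54 = 0.46
¬¬¬¬(((¬¬s → s) ∧ r) → q): Łukasiewicz ¬ gives 1 − 0.46 = 0.54

0.54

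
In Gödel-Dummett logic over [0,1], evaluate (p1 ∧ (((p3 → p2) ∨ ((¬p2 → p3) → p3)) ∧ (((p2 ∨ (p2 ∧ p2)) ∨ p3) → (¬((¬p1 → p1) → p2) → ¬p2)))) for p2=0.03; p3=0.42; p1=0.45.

(p3 → p2): 0.42 > 0.03, so result = 0.03
¬p2: Gödel ¬ of 0.03 = 0 (operand ≠ 0)
(¬p2 → p3): 0 ≤ 0.42, so result = 1
((¬p2 → p3) → p3): 1 > 0.42, so result = 0.42
((p3 → p2) ∨ ((¬p2 → p3) → p3)) = max(0.03, 0.42) = 0.42
(p2 ∧ p2) = min(0.03, 0.03) = 0.03
(p2 ∨ (p2 ∧ p2)) = max(0.03, 0.03) = 0.03
((p2 ∨ (p2 ∧ p2)) ∨ p3) = max(0.03, 0.42) = 0.42
¬p1: Gödel ¬ of 0.45 = 0 (operand ≠ 0)
(¬p1 → p1): 0 ≤ 0.45, so result = 1
((¬p1 → p1) → p2): 1 > 0.03, so result = 0.03
¬((¬p1 → p1) → p2): Gödel ¬ of 0.03 = 0 (operand ≠ 0)
¬p2: Gödel ¬ of 0.03 = 0 (operand ≠ 0)
(¬((¬p1 → p1) → p2) → ¬p2): 0 ≤ 0, so result = 1
(((p2 ∨ (p2 ∧ p2)) ∨ p3) → (¬((¬p1 → p1) → p2) → ¬p2)): 0.42 ≤ 1, so result = 1
(((p3 → p2) ∨ ((¬p2 → p3) → p3)) ∧ (((p2 ∨ (p2 ∧ p2)) ∨ p3) → (¬((¬p1 → p1) → p2) → ¬p2))) = min(0.42, 1) = 0.42
(p1 ∧ (((p3 → p2) ∨ ((¬p2 → p3) → p3)) ∧ (((p2 ∨ (p2 ∧ p2)) ∨ p3) → (¬((¬p1 → p1) → p2) → ¬p2)))) = min(0.45, 0.42) = 0.42

0.42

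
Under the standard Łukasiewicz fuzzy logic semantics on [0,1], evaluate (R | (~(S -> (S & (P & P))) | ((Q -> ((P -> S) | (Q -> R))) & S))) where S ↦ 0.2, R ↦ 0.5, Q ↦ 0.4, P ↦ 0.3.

(P & P) = min(0.3, 0.3) = 0.3
(S & (P & P)) = min(0.2, 0.3) = 0.2
(S -> (S & (P & P))): min(1, 1 − 0.2 + 0.2) = 1
~(S -> (S & (P & P))): Łukasiewicz ¬ gives 1 − 1 = 0
(P -> S): min(1, 1 − 0.3 + 0.2) = 0.9
(Q -> R): min(1, 1 − 0.4 + 0.5) = 1
((P -> S) | (Q -> R)) = max(0.9, 1) = 1
(Q -> ((P -> S) | (Q -> R))): min(1, 1 − 0.4 + 1) = 1
((Q -> ((P -> S) | (Q -> R))) & S) = min(1, 0.2) = 0.2
(~(S -> (S & (P & P))) | ((Q -> ((P -> S) | (Q -> R))) & S)) = max(0, 0.2) = 0.2
(R | (~(S -> (S & (P & P))) | ((Q -> ((P -> S) | (Q -> R))) & S))) = max(0.5, 0.2) = 0.5

0.50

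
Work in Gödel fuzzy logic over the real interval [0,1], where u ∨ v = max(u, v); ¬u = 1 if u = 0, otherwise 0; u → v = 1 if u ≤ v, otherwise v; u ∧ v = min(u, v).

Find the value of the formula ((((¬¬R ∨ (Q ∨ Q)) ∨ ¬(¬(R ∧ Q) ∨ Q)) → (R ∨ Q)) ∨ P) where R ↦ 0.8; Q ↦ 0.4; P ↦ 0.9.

0.90

¬R: Gödel ¬ of 0.8 = 0 (operand ≠ 0)
¬¬R: Gödel ¬ of 0 = 1 (operand is 0)
(Q ∨ Q) = max(0.4, 0.4) = 0.4
(¬¬R ∨ (Q ∨ Q)) = max(1, 0.4) = 1
(R ∧ Q) = min(0.8, 0.4) = 0.4
¬(R ∧ Q): Gödel ¬ of 0.4 = 0 (operand ≠ 0)
(¬(R ∧ Q) ∨ Q) = max(0, 0.4) = 0.4
¬(¬(R ∧ Q) ∨ Q): Gödel ¬ of 0.4 = 0 (operand ≠ 0)
((¬¬R ∨ (Q ∨ Q)) ∨ ¬(¬(R ∧ Q) ∨ Q)) = max(1, 0) = 1
(R ∨ Q) = max(0.8, 0.4) = 0.8
(((¬¬R ∨ (Q ∨ Q)) ∨ ¬(¬(R ∧ Q) ∨ Q)) → (R ∨ Q)): 1 > 0.8, so result = 0.8
((((¬¬R ∨ (Q ∨ Q)) ∨ ¬(¬(R ∧ Q) ∨ Q)) → (R ∨ Q)) ∨ P) = max(0.8, 0.9) = 0.9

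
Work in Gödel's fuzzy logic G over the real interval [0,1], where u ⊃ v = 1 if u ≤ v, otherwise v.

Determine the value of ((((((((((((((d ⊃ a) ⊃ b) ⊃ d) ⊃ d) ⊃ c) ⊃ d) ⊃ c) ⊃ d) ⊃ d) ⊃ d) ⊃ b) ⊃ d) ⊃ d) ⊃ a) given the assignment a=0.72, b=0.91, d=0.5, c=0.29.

0.72

(d ⊃ a): 0.5 ≤ 0.72, so result = 1
((d ⊃ a) ⊃ b): 1 > 0.91, so result = 0.91
(((d ⊃ a) ⊃ b) ⊃ d): 0.91 > 0.5, so result = 0.5
((((d ⊃ a) ⊃ b) ⊃ d) ⊃ d): 0.5 ≤ 0.5, so result = 1
(((((d ⊃ a) ⊃ b) ⊃ d) ⊃ d) ⊃ c): 1 > 0.29, so result = 0.29
((((((d ⊃ a) ⊃ b) ⊃ d) ⊃ d) ⊃ c) ⊃ d): 0.29 ≤ 0.5, so result = 1
(((((((d ⊃ a) ⊃ b) ⊃ d) ⊃ d) ⊃ c) ⊃ d) ⊃ c): 1 > 0.29, so result = 0.29
((((((((d ⊃ a) ⊃ b) ⊃ d) ⊃ d) ⊃ c) ⊃ d) ⊃ c) ⊃ d): 0.29 ≤ 0.5, so result = 1
(((((((((d ⊃ a) ⊃ b) ⊃ d) ⊃ d) ⊃ c) ⊃ d) ⊃ c) ⊃ d) ⊃ d): 1 > 0.5, so result = 0.5
((((((((((d ⊃ a) ⊃ b) ⊃ d) ⊃ d) ⊃ c) ⊃ d) ⊃ c) ⊃ d) ⊃ d) ⊃ d): 0.5 ≤ 0.5, so result = 1
(((((((((((d ⊃ a) ⊃ b) ⊃ d) ⊃ d) ⊃ c) ⊃ d) ⊃ c) ⊃ d) ⊃ d) ⊃ d) ⊃ b): 1 > 0.91, so result = 0.91
((((((((((((d ⊃ a) ⊃ b) ⊃ d) ⊃ d) ⊃ c) ⊃ d) ⊃ c) ⊃ d) ⊃ d) ⊃ d) ⊃ b) ⊃ d): 0.91 > 0.5, so result = 0.5
(((((((((((((d ⊃ a) ⊃ b) ⊃ d) ⊃ d) ⊃ c) ⊃ d) ⊃ c) ⊃ d) ⊃ d) ⊃ d) ⊃ b) ⊃ d) ⊃ d): 0.5 ≤ 0.5, so result = 1
((((((((((((((d ⊃ a) ⊃ b) ⊃ d) ⊃ d) ⊃ c) ⊃ d) ⊃ c) ⊃ d) ⊃ d) ⊃ d) ⊃ b) ⊃ d) ⊃ d) ⊃ a): 1 > 0.72, so result = 0.72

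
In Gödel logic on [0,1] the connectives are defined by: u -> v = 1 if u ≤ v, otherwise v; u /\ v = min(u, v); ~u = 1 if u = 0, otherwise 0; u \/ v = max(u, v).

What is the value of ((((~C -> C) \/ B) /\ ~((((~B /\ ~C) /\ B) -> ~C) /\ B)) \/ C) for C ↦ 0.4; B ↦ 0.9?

0.40

~C: Gödel ¬ of 0.4 = 0 (operand ≠ 0)
(~C -> C): 0 ≤ 0.4, so result = 1
((~C -> C) \/ B) = max(1, 0.9) = 1
~B: Gödel ¬ of 0.9 = 0 (operand ≠ 0)
~C: Gödel ¬ of 0.4 = 0 (operand ≠ 0)
(~B /\ ~C) = min(0, 0) = 0
((~B /\ ~C) /\ B) = min(0, 0.9) = 0
~C: Gödel ¬ of 0.4 = 0 (operand ≠ 0)
(((~B /\ ~C) /\ B) -> ~C): 0 ≤ 0, so result = 1
((((~B /\ ~C) /\ B) -> ~C) /\ B) = min(1, 0.9) = 0.9
~((((~B /\ ~C) /\ B) -> ~C) /\ B): Gödel ¬ of 0.9 = 0 (operand ≠ 0)
(((~C -> C) \/ B) /\ ~((((~B /\ ~C) /\ B) -> ~C) /\ B)) = min(1, 0) = 0
((((~C -> C) \/ B) /\ ~((((~B /\ ~C) /\ B) -> ~C) /\ B)) \/ C) = max(0, 0.4) = 0.4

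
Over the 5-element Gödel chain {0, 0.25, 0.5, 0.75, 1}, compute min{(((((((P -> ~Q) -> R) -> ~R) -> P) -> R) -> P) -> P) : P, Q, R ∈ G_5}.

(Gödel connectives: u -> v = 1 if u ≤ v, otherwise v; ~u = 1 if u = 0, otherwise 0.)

The minimum is attained at P = 0.25, Q = 0, R = 0:
  ~Q: Gödel ¬ of 0 = 1 (operand is 0)
  (P -> ~Q): 0.25 ≤ 1, so result = 1
  ((P -> ~Q) -> R): 1 > 0, so result = 0
  ~R: Gödel ¬ of 0 = 1 (operand is 0)
  (((P -> ~Q) -> R) -> ~R): 0 ≤ 1, so result = 1
  ((((P -> ~Q) -> R) -> ~R) -> P): 1 > 0.25, so result = 0.25
  (((((P -> ~Q) -> R) -> ~R) -> P) -> R): 0.25 > 0, so result = 0
  ((((((P -> ~Q) -> R) -> ~R) -> P) -> R) -> P): 0 ≤ 0.25, so result = 1
  (((((((P -> ~Q) -> R) -> ~R) -> P) -> R) -> P) -> P): 1 > 0.25, so result = 0.25
Checking all 125 assignments confirms none give a value below 0.25.

0.25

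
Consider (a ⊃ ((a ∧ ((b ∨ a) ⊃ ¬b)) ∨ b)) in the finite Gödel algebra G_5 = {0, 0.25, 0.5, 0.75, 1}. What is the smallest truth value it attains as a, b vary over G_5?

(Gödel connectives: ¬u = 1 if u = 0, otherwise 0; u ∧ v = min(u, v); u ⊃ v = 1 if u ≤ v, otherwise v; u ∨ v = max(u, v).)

0.25

The minimum is attained at a = 0.5, b = 0.25:
  (b ∨ a) = max(0.25, 0.5) = 0.5
  ¬b: Gödel ¬ of 0.25 = 0 (operand ≠ 0)
  ((b ∨ a) ⊃ ¬b): 0.5 > 0, so result = 0
  (a ∧ ((b ∨ a) ⊃ ¬b)) = min(0.5, 0) = 0
  ((a ∧ ((b ∨ a) ⊃ ¬b)) ∨ b) = max(0, 0.25) = 0.25
  (a ⊃ ((a ∧ ((b ∨ a) ⊃ ¬b)) ∨ b)): 0.5 > 0.25, so result = 0.25
Checking all 25 assignments confirms none give a value below 0.25.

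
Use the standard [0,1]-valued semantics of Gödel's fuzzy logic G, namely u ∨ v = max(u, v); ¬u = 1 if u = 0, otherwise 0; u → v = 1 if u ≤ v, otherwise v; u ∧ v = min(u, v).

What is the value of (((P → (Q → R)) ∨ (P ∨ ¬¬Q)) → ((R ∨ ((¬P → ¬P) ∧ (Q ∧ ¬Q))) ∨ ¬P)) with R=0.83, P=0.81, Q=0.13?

0.83

(Q → R): 0.13 ≤ 0.83, so result = 1
(P → (Q → R)): 0.81 ≤ 1, so result = 1
¬Q: Gödel ¬ of 0.13 = 0 (operand ≠ 0)
¬¬Q: Gödel ¬ of 0 = 1 (operand is 0)
(P ∨ ¬¬Q) = max(0.81, 1) = 1
((P → (Q → R)) ∨ (P ∨ ¬¬Q)) = max(1, 1) = 1
¬P: Gödel ¬ of 0.81 = 0 (operand ≠ 0)
¬P: Gödel ¬ of 0.81 = 0 (operand ≠ 0)
(¬P → ¬P): 0 ≤ 0, so result = 1
¬Q: Gödel ¬ of 0.13 = 0 (operand ≠ 0)
(Q ∧ ¬Q) = min(0.13, 0) = 0
((¬P → ¬P) ∧ (Q ∧ ¬Q)) = min(1, 0) = 0
(R ∨ ((¬P → ¬P) ∧ (Q ∧ ¬Q))) = max(0.83, 0) = 0.83
¬P: Gödel ¬ of 0.81 = 0 (operand ≠ 0)
((R ∨ ((¬P → ¬P) ∧ (Q ∧ ¬Q))) ∨ ¬P) = max(0.83, 0) = 0.83
(((P → (Q → R)) ∨ (P ∨ ¬¬Q)) → ((R ∨ ((¬P → ¬P) ∧ (Q ∧ ¬Q))) ∨ ¬P)): 1 > 0.83, so result = 0.83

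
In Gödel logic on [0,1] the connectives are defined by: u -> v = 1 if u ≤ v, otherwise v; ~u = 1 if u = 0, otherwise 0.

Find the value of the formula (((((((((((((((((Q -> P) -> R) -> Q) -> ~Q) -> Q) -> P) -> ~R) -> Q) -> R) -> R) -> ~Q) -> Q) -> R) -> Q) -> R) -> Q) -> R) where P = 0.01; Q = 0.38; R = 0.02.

0.02

(Q -> P): 0.38 > 0.01, so result = 0.01
((Q -> P) -> R): 0.01 ≤ 0.02, so result = 1
(((Q -> P) -> R) -> Q): 1 > 0.38, so result = 0.38
~Q: Gödel ¬ of 0.38 = 0 (operand ≠ 0)
((((Q -> P) -> R) -> Q) -> ~Q): 0.38 > 0, so result = 0
(((((Q -> P) -> R) -> Q) -> ~Q) -> Q): 0 ≤ 0.38, so result = 1
((((((Q -> P) -> R) -> Q) -> ~Q) -> Q) -> P): 1 > 0.01, so result = 0.01
~R: Gödel ¬ of 0.02 = 0 (operand ≠ 0)
(((((((Q -> P) -> R) -> Q) -> ~Q) -> Q) -> P) -> ~R): 0.01 > 0, so result = 0
((((((((Q -> P) -> R) -> Q) -> ~Q) -> Q) -> P) -> ~R) -> Q): 0 ≤ 0.38, so result = 1
(((((((((Q -> P) -> R) -> Q) -> ~Q) -> Q) -> P) -> ~R) -> Q) -> R): 1 > 0.02, so result = 0.02
((((((((((Q -> P) -> R) -> Q) -> ~Q) -> Q) -> P) -> ~R) -> Q) -> R) -> R): 0.02 ≤ 0.02, so result = 1
~Q: Gödel ¬ of 0.38 = 0 (operand ≠ 0)
(((((((((((Q -> P) -> R) -> Q) -> ~Q) -> Q) -> P) -> ~R) -> Q) -> R) -> R) -> ~Q): 1 > 0, so result = 0
((((((((((((Q -> P) -> R) -> Q) -> ~Q) -> Q) -> P) -> ~R) -> Q) -> R) -> R) -> ~Q) -> Q): 0 ≤ 0.38, so result = 1
(((((((((((((Q -> P) -> R) -> Q) -> ~Q) -> Q) -> P) -> ~R) -> Q) -> R) -> R) -> ~Q) -> Q) -> R): 1 > 0.02, so result = 0.02
((((((((((((((Q -> P) -> R) -> Q) -> ~Q) -> Q) -> P) -> ~R) -> Q) -> R) -> R) -> ~Q) -> Q) -> R) -> Q): 0.02 ≤ 0.38, so result = 1
(((((((((((((((Q -> P) -> R) -> Q) -> ~Q) -> Q) -> P) -> ~R) -> Q) -> R) -> R) -> ~Q) -> Q) -> R) -> Q) -> R): 1 > 0.02, so result = 0.02
((((((((((((((((Q -> P) -> R) -> Q) -> ~Q) -> Q) -> P) -> ~R) -> Q) -> R) -> R) -> ~Q) -> Q) -> R) -> Q) -> R) -> Q): 0.02 ≤ 0.38, so result = 1
(((((((((((((((((Q -> P) -> R) -> Q) -> ~Q) -> Q) -> P) -> ~R) -> Q) -> R) -> R) -> ~Q) -> Q) -> R) -> Q) -> R) -> Q) -> R): 1 > 0.02, so result = 0.02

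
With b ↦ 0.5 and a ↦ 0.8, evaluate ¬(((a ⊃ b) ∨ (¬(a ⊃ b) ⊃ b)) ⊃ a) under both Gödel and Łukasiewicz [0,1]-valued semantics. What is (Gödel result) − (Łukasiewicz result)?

Gödel evaluation:
  (a ⊃ b): 0.8 > 0.5, so result = 0.5
  (a ⊃ b): 0.8 > 0.5, so result = 0.5
  ¬(a ⊃ b): Gödel ¬ of 0.5 = 0 (operand ≠ 0)
  (¬(a ⊃ b) ⊃ b): 0 ≤ 0.5, so result = 1
  ((a ⊃ b) ∨ (¬(a ⊃ b) ⊃ b)) = max(0.5, 1) = 1
  (((a ⊃ b) ∨ (¬(a ⊃ b) ⊃ b)) ⊃ a): 1 > 0.8, so result = 0.8
  ¬(((a ⊃ b) ∨ (¬(a ⊃ b) ⊃ b)) ⊃ a): Gödel ¬ of 0.8 = 0 (operand ≠ 0)
  Gödel value = 0
Łukasiewicz evaluation:
  (a ⊃ b): min(1, 1 − 0.8 + 0.5) = 0.7
  (a ⊃ b): min(1, 1 − 0.8 + 0.5) = 0.7
  ¬(a ⊃ b): Łukasiewicz ¬ gives 1 − 0.7 = 0.3
  (¬(a ⊃ b) ⊃ b): min(1, 1 − 0.3 + 0.5) = 1
  ((a ⊃ b) ∨ (¬(a ⊃ b) ⊃ b)) = max(0.7, 1) = 1
  (((a ⊃ b) ∨ (¬(a ⊃ b) ⊃ b)) ⊃ a): min(1, 1 − 1 + 0.8) = 0.8
  ¬(((a ⊃ b) ∨ (¬(a ⊃ b) ⊃ b)) ⊃ a): Łukasiewicz ¬ gives 1 − 0.8 = 0.2
  Łukasiewicz value = 0.2
Difference: 0 − 0.2 = -0.20

-0.20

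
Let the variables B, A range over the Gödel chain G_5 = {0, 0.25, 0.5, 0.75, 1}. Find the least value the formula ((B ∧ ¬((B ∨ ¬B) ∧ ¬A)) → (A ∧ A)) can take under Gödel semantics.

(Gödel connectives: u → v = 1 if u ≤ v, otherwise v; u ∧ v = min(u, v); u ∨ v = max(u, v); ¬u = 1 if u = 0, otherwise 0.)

0.25

The minimum is attained at B = 0.5, A = 0.25:
  ¬B: Gödel ¬ of 0.5 = 0 (operand ≠ 0)
  (B ∨ ¬B) = max(0.5, 0) = 0.5
  ¬A: Gödel ¬ of 0.25 = 0 (operand ≠ 0)
  ((B ∨ ¬B) ∧ ¬A) = min(0.5, 0) = 0
  ¬((B ∨ ¬B) ∧ ¬A): Gödel ¬ of 0 = 1 (operand is 0)
  (B ∧ ¬((B ∨ ¬B) ∧ ¬A)) = min(0.5, 1) = 0.5
  (A ∧ A) = min(0.25, 0.25) = 0.25
  ((B ∧ ¬((B ∨ ¬B) ∧ ¬A)) → (A ∧ A)): 0.5 > 0.25, so result = 0.25
Checking all 25 assignments confirms none give a value below 0.25.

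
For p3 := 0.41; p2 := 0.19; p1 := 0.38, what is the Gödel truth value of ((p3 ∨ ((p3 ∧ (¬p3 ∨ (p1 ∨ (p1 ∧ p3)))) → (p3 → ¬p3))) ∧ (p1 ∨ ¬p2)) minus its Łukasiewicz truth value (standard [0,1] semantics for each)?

-0.43

Gödel evaluation:
  ¬p3: Gödel ¬ of 0.41 = 0 (operand ≠ 0)
  (p1 ∧ p3) = min(0.38, 0.41) = 0.38
  (p1 ∨ (p1 ∧ p3)) = max(0.38, 0.38) = 0.38
  (¬p3 ∨ (p1 ∨ (p1 ∧ p3))) = max(0, 0.38) = 0.38
  (p3 ∧ (¬p3 ∨ (p1 ∨ (p1 ∧ p3)))) = min(0.41, 0.38) = 0.38
  ¬p3: Gödel ¬ of 0.41 = 0 (operand ≠ 0)
  (p3 → ¬p3): 0.41 > 0, so result = 0
  ((p3 ∧ (¬p3 ∨ (p1 ∨ (p1 ∧ p3)))) → (p3 → ¬p3)): 0.38 > 0, so result = 0
  (p3 ∨ ((p3 ∧ (¬p3 ∨ (p1 ∨ (p1 ∧ p3)))) → (p3 → ¬p3))) = max(0.41, 0) = 0.41
  ¬p2: Gödel ¬ of 0.19 = 0 (operand ≠ 0)
  (p1 ∨ ¬p2) = max(0.38, 0) = 0.38
  ((p3 ∨ ((p3 ∧ (¬p3 ∨ (p1 ∨ (p1 ∧ p3)))) → (p3 → ¬p3))) ∧ (p1 ∨ ¬p2)) = min(0.41, 0.38) = 0.38
  Gödel value = 0.38
Łukasiewicz evaluation:
  ¬p3: Łukasiewicz ¬ gives 1 − 0.41 = 0.59
  (p1 ∧ p3) = min(0.38, 0.41) = 0.38
  (p1 ∨ (p1 ∧ p3)) = max(0.38, 0.38) = 0.38
  (¬p3 ∨ (p1 ∨ (p1 ∧ p3))) = max(0.59, 0.38) = 0.59
  (p3 ∧ (¬p3 ∨ (p1 ∨ (p1 ∧ p3)))) = min(0.41, 0.59) = 0.41
  ¬p3: Łukasiewicz ¬ gives 1 − 0.41 = 0.59
  (p3 → ¬p3): min(1, 1 − 0.41 + 0.59) = 1
  ((p3 ∧ (¬p3 ∨ (p1 ∨ (p1 ∧ p3)))) → (p3 → ¬p3)): min(1, 1 − 0.41 + 1) = 1
  (p3 ∨ ((p3 ∧ (¬p3 ∨ (p1 ∨ (p1 ∧ p3)))) → (p3 → ¬p3))) = max(0.41, 1) = 1
  ¬p2: Łukasiewicz ¬ gives 1 − 0.19 = 0.81
  (p1 ∨ ¬p2) = max(0.38, 0.81) = 0.81
  ((p3 ∨ ((p3 ∧ (¬p3 ∨ (p1 ∨ (p1 ∧ p3)))) → (p3 → ¬p3))) ∧ (p1 ∨ ¬p2)) = min(1, 0.81) = 0.81
  Łukasiewicz value = 0.81
Difference: 0.38 − 0.81 = -0.43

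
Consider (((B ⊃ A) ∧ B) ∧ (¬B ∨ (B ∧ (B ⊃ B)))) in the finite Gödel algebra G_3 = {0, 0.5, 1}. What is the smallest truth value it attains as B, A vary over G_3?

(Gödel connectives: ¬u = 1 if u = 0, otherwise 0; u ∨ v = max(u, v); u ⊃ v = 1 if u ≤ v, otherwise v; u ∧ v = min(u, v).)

0.00

The minimum is attained at B = 0, A = 0:
  (B ⊃ A): 0 ≤ 0, so result = 1
  ((B ⊃ A) ∧ B) = min(1, 0) = 0
  ¬B: Gödel ¬ of 0 = 1 (operand is 0)
  (B ⊃ B): 0 ≤ 0, so result = 1
  (B ∧ (B ⊃ B)) = min(0, 1) = 0
  (¬B ∨ (B ∧ (B ⊃ B))) = max(1, 0) = 1
  (((B ⊃ A) ∧ B) ∧ (¬B ∨ (B ∧ (B ⊃ B)))) = min(0, 1) = 0
Checking all 9 assignments confirms none give a value below 0.00.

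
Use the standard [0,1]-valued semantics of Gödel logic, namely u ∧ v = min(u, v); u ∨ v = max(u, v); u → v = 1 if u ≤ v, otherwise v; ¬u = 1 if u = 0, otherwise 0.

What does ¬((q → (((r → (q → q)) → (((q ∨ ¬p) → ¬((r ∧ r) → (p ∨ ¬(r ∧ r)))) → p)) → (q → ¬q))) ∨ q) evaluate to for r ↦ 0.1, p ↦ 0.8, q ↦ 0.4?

(q → q): 0.4 ≤ 0.4, so result = 1
(r → (q → q)): 0.1 ≤ 1, so result = 1
¬p: Gödel ¬ of 0.8 = 0 (operand ≠ 0)
(q ∨ ¬p) = max(0.4, 0) = 0.4
(r ∧ r) = min(0.1, 0.1) = 0.1
(r ∧ r) = min(0.1, 0.1) = 0.1
¬(r ∧ r): Gödel ¬ of 0.1 = 0 (operand ≠ 0)
(p ∨ ¬(r ∧ r)) = max(0.8, 0) = 0.8
((r ∧ r) → (p ∨ ¬(r ∧ r))): 0.1 ≤ 0.8, so result = 1
¬((r ∧ r) → (p ∨ ¬(r ∧ r))): Gödel ¬ of 1 = 0 (operand ≠ 0)
((q ∨ ¬p) → ¬((r ∧ r) → (p ∨ ¬(r ∧ r)))): 0.4 > 0, so result = 0
(((q ∨ ¬p) → ¬((r ∧ r) → (p ∨ ¬(r ∧ r)))) → p): 0 ≤ 0.8, so result = 1
((r → (q → q)) → (((q ∨ ¬p) → ¬((r ∧ r) → (p ∨ ¬(r ∧ r)))) → p)): 1 ≤ 1, so result = 1
¬q: Gödel ¬ of 0.4 = 0 (operand ≠ 0)
(q → ¬q): 0.4 > 0, so result = 0
(((r → (q → q)) → (((q ∨ ¬p) → ¬((r ∧ r) → (p ∨ ¬(r ∧ r)))) → p)) → (q → ¬q)): 1 > 0, so result = 0
(q → (((r → (q → q)) → (((q ∨ ¬p) → ¬((r ∧ r) → (p ∨ ¬(r ∧ r)))) → p)) → (q → ¬q))): 0.4 > 0, so result = 0
((q → (((r → (q → q)) → (((q ∨ ¬p) → ¬((r ∧ r) → (p ∨ ¬(r ∧ r)))) → p)) → (q → ¬q))) ∨ q) = max(0, 0.4) = 0.4
¬((q → (((r → (q → q)) → (((q ∨ ¬p) → ¬((r ∧ r) → (p ∨ ¬(r ∧ r)))) → p)) → (q → ¬q))) ∨ q): Gödel ¬ of 0.4 = 0 (operand ≠ 0)

0.00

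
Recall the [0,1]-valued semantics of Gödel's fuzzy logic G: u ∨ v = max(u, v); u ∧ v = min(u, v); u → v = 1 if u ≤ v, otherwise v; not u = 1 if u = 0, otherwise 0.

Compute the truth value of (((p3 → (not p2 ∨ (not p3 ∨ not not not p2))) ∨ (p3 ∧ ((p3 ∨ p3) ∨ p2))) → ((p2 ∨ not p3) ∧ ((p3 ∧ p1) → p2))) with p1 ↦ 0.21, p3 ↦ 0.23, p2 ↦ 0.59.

not p2: Gödel ¬ of 0.59 = 0 (operand ≠ 0)
not p3: Gödel ¬ of 0.23 = 0 (operand ≠ 0)
not p2: Gödel ¬ of 0.59 = 0 (operand ≠ 0)
not not p2: Gödel ¬ of 0 = 1 (operand is 0)
not not not p2: Gödel ¬ of 1 = 0 (operand ≠ 0)
(not p3 ∨ not not not p2) = max(0, 0) = 0
(not p2 ∨ (not p3 ∨ not not not p2)) = max(0, 0) = 0
(p3 → (not p2 ∨ (not p3 ∨ not not not p2))): 0.23 > 0, so result = 0
(p3 ∨ p3) = max(0.23, 0.23) = 0.23
((p3 ∨ p3) ∨ p2) = max(0.23, 0.59) = 0.59
(p3 ∧ ((p3 ∨ p3) ∨ p2)) = min(0.23, 0.59) = 0.23
((p3 → (not p2 ∨ (not p3 ∨ not not not p2))) ∨ (p3 ∧ ((p3 ∨ p3) ∨ p2))) = max(0, 0.23) = 0.23
not p3: Gödel ¬ of 0.23 = 0 (operand ≠ 0)
(p2 ∨ not p3) = max(0.59, 0) = 0.59
(p3 ∧ p1) = min(0.23, 0.21) = 0.21
((p3 ∧ p1) → p2): 0.21 ≤ 0.59, so result = 1
((p2 ∨ not p3) ∧ ((p3 ∧ p1) → p2)) = min(0.59, 1) = 0.59
(((p3 → (not p2 ∨ (not p3 ∨ not not not p2))) ∨ (p3 ∧ ((p3 ∨ p3) ∨ p2))) → ((p2 ∨ not p3) ∧ ((p3 ∧ p1) → p2))): 0.23 ≤ 0.59, so result = 1

1.00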